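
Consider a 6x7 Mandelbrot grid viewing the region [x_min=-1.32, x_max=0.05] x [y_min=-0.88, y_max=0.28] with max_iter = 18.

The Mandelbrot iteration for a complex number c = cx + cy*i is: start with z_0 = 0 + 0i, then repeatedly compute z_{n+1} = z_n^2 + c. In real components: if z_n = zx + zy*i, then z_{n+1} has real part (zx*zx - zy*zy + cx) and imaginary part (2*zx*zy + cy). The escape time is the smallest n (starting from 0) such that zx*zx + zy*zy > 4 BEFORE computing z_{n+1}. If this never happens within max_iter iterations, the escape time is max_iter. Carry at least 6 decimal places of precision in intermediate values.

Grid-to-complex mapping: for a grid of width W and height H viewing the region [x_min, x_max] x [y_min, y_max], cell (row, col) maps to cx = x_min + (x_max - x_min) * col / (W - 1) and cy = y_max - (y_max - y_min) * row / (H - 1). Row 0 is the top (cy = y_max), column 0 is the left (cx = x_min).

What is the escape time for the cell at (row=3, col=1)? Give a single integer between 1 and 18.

z_0 = 0 + 0i, c = -1.0460 + -0.3000i
Iter 1: z = -1.0460 + -0.3000i, |z|^2 = 1.1841
Iter 2: z = -0.0419 + 0.3276i, |z|^2 = 0.1091
Iter 3: z = -1.1516 + -0.3274i, |z|^2 = 1.4333
Iter 4: z = 0.1729 + 0.4541i, |z|^2 = 0.2361
Iter 5: z = -1.2224 + -0.1430i, |z|^2 = 1.5146
Iter 6: z = 0.4277 + 0.0495i, |z|^2 = 0.1854
Iter 7: z = -0.8655 + -0.2576i, |z|^2 = 0.8155
Iter 8: z = -0.3633 + 0.1460i, |z|^2 = 0.1533
Iter 9: z = -0.9353 + -0.4061i, |z|^2 = 1.0398
Iter 10: z = -0.3360 + 0.4596i, |z|^2 = 0.3242
Iter 11: z = -1.1444 + -0.6089i, |z|^2 = 1.6803
Iter 12: z = -0.1072 + 1.0936i, |z|^2 = 1.2074
Iter 13: z = -2.2304 + -0.5345i, |z|^2 = 5.2602
Escaped at iteration 13

Answer: 13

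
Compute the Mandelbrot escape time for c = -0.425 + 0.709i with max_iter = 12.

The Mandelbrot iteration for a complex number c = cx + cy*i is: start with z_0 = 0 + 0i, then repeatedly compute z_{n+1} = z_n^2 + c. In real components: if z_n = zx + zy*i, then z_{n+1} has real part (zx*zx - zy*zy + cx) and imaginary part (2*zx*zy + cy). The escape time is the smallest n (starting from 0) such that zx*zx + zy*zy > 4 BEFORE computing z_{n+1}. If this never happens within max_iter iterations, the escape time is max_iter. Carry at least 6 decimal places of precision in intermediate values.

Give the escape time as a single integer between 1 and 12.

z_0 = 0 + 0i, c = -0.4250 + 0.7090i
Iter 1: z = -0.4250 + 0.7090i, |z|^2 = 0.6833
Iter 2: z = -0.7471 + 0.1064i, |z|^2 = 0.5694
Iter 3: z = 0.1218 + 0.5501i, |z|^2 = 0.3174
Iter 4: z = -0.7128 + 0.8430i, |z|^2 = 1.2187
Iter 5: z = -0.6276 + -0.4927i, |z|^2 = 0.6366
Iter 6: z = -0.2739 + 1.3274i, |z|^2 = 1.8371
Iter 7: z = -2.1121 + -0.0183i, |z|^2 = 4.4611
Escaped at iteration 7

Answer: 7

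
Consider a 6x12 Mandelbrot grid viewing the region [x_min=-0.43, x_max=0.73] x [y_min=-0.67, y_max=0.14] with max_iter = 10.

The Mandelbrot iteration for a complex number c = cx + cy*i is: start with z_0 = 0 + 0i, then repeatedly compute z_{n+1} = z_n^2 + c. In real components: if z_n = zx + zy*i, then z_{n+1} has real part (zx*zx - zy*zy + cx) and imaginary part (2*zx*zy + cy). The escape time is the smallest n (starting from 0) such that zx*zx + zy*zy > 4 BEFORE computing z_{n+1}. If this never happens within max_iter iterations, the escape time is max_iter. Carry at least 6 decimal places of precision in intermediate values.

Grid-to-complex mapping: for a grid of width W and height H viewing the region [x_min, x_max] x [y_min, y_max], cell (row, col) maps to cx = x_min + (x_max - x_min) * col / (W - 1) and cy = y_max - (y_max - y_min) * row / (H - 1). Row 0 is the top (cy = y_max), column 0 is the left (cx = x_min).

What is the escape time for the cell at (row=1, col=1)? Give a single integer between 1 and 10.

z_0 = 0 + 0i, c = -0.1980 + 0.0664i
Iter 1: z = -0.1980 + 0.0664i, |z|^2 = 0.0436
Iter 2: z = -0.1632 + 0.0401i, |z|^2 = 0.0282
Iter 3: z = -0.1730 + 0.0533i, |z|^2 = 0.0328
Iter 4: z = -0.1709 + 0.0479i, |z|^2 = 0.0315
Iter 5: z = -0.1711 + 0.0500i, |z|^2 = 0.0318
Iter 6: z = -0.1712 + 0.0493i, |z|^2 = 0.0317
Iter 7: z = -0.1711 + 0.0495i, |z|^2 = 0.0317
Iter 8: z = -0.1712 + 0.0494i, |z|^2 = 0.0317
Iter 9: z = -0.1711 + 0.0494i, |z|^2 = 0.0317

Answer: 10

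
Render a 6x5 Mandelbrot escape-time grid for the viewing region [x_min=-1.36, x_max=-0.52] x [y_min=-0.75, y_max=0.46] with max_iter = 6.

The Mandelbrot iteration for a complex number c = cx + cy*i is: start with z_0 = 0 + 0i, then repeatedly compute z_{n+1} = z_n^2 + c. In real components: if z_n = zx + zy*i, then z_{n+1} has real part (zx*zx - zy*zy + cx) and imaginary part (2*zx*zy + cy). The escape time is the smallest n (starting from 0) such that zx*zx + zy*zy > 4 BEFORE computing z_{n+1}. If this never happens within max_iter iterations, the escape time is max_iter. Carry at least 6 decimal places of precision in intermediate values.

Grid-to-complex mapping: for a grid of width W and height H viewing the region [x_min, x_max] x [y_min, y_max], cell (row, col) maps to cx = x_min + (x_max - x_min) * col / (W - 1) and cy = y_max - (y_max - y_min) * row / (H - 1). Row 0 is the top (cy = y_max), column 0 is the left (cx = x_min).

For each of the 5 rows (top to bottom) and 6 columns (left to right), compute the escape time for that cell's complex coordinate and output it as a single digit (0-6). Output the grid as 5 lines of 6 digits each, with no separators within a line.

Answer: 465666
666666
666666
465666
333446

Derivation:
(row=0, col=0): c = -1.3600 + 0.4600i → escape time 4
(row=0, col=1): c = -1.1920 + 0.4600i → escape time 6
(row=0, col=2): c = -1.0240 + 0.4600i → escape time 5
(row=0, col=3): c = -0.8560 + 0.4600i → escape time 6
(row=0, col=4): c = -0.6880 + 0.4600i → escape time 6
(row=0, col=5): c = -0.5200 + 0.4600i → escape time 6
(row=1, col=0): c = -1.3600 + 0.1575i → escape time 6
(row=1, col=1): c = -1.1920 + 0.1575i → escape time 6
(row=1, col=2): c = -1.0240 + 0.1575i → escape time 6
(row=1, col=3): c = -0.8560 + 0.1575i → escape time 6
(row=1, col=4): c = -0.6880 + 0.1575i → escape time 6
(row=1, col=5): c = -0.5200 + 0.1575i → escape time 6
(row=2, col=0): c = -1.3600 + -0.1450i → escape time 6
(row=2, col=1): c = -1.1920 + -0.1450i → escape time 6
(row=2, col=2): c = -1.0240 + -0.1450i → escape time 6
(row=2, col=3): c = -0.8560 + -0.1450i → escape time 6
(row=2, col=4): c = -0.6880 + -0.1450i → escape time 6
(row=2, col=5): c = -0.5200 + -0.1450i → escape time 6
(row=3, col=0): c = -1.3600 + -0.4475i → escape time 4
(row=3, col=1): c = -1.1920 + -0.4475i → escape time 6
(row=3, col=2): c = -1.0240 + -0.4475i → escape time 5
(row=3, col=3): c = -0.8560 + -0.4475i → escape time 6
(row=3, col=4): c = -0.6880 + -0.4475i → escape time 6
(row=3, col=5): c = -0.5200 + -0.4475i → escape time 6
(row=4, col=0): c = -1.3600 + -0.7500i → escape time 3
(row=4, col=1): c = -1.1920 + -0.7500i → escape time 3
(row=4, col=2): c = -1.0240 + -0.7500i → escape time 3
(row=4, col=3): c = -0.8560 + -0.7500i → escape time 4
(row=4, col=4): c = -0.6880 + -0.7500i → escape time 4
(row=4, col=5): c = -0.5200 + -0.7500i → escape time 6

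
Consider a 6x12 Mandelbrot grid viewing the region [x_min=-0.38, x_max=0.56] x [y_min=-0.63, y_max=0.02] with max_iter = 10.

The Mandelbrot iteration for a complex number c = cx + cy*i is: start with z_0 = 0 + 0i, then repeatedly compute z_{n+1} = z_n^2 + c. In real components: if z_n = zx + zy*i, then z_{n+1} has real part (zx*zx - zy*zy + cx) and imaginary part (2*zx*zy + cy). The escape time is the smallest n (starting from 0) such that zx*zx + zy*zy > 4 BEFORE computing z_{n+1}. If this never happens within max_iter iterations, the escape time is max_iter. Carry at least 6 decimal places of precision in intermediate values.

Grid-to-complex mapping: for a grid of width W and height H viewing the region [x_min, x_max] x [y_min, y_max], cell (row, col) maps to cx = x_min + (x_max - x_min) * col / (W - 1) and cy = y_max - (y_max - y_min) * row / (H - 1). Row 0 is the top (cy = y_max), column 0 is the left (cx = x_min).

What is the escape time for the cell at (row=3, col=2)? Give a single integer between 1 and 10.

z_0 = 0 + 0i, c = -0.0040 + -0.1573i
Iter 1: z = -0.0040 + -0.1573i, |z|^2 = 0.0248
Iter 2: z = -0.0287 + -0.1560i, |z|^2 = 0.0252
Iter 3: z = -0.0275 + -0.1483i, |z|^2 = 0.0228
Iter 4: z = -0.0252 + -0.1491i, |z|^2 = 0.0229
Iter 5: z = -0.0256 + -0.1497i, |z|^2 = 0.0231
Iter 6: z = -0.0258 + -0.1496i, |z|^2 = 0.0230
Iter 7: z = -0.0257 + -0.1496i, |z|^2 = 0.0230
Iter 8: z = -0.0257 + -0.1496i, |z|^2 = 0.0230
Iter 9: z = -0.0257 + -0.1496i, |z|^2 = 0.0230

Answer: 10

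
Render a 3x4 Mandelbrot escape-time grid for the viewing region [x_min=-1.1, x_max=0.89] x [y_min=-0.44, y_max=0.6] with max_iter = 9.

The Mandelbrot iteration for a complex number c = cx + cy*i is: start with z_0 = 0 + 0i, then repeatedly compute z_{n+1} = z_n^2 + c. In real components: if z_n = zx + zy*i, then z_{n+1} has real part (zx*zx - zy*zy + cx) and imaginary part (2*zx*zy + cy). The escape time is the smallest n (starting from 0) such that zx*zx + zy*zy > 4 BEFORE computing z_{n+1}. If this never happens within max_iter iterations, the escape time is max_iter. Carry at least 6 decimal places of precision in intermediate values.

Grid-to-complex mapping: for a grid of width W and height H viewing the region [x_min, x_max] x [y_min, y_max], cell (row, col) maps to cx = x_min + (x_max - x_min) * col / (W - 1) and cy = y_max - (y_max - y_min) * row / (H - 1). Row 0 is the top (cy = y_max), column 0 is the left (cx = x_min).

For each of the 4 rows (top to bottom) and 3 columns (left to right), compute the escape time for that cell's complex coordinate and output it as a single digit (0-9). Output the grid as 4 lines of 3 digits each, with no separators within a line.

Answer: 492
993
993
693

Derivation:
(row=0, col=0): c = -1.1000 + 0.6000i → escape time 4
(row=0, col=1): c = -0.1050 + 0.6000i → escape time 9
(row=0, col=2): c = 0.8900 + 0.6000i → escape time 2
(row=1, col=0): c = -1.1000 + 0.2533i → escape time 9
(row=1, col=1): c = -0.1050 + 0.2533i → escape time 9
(row=1, col=2): c = 0.8900 + 0.2533i → escape time 3
(row=2, col=0): c = -1.1000 + -0.0933i → escape time 9
(row=2, col=1): c = -0.1050 + -0.0933i → escape time 9
(row=2, col=2): c = 0.8900 + -0.0933i → escape time 3
(row=3, col=0): c = -1.1000 + -0.4400i → escape time 6
(row=3, col=1): c = -0.1050 + -0.4400i → escape time 9
(row=3, col=2): c = 0.8900 + -0.4400i → escape time 3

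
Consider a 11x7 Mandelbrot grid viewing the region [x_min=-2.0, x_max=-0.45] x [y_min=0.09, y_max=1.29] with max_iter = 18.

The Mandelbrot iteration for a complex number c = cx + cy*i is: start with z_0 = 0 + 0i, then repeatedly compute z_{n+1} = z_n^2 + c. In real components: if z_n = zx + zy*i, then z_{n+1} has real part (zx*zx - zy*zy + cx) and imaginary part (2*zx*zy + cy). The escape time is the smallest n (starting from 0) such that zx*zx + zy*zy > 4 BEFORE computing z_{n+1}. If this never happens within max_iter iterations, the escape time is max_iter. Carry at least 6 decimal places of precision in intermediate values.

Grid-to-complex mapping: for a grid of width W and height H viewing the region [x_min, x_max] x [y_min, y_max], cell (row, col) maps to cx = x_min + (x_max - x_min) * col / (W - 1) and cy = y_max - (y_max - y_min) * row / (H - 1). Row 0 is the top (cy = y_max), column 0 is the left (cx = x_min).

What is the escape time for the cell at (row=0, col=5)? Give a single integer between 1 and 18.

Answer: 2

Derivation:
z_0 = 0 + 0i, c = -1.2250 + 1.2900i
Iter 1: z = -1.2250 + 1.2900i, |z|^2 = 3.1647
Iter 2: z = -1.3885 + -1.8705i, |z|^2 = 5.4266
Escaped at iteration 2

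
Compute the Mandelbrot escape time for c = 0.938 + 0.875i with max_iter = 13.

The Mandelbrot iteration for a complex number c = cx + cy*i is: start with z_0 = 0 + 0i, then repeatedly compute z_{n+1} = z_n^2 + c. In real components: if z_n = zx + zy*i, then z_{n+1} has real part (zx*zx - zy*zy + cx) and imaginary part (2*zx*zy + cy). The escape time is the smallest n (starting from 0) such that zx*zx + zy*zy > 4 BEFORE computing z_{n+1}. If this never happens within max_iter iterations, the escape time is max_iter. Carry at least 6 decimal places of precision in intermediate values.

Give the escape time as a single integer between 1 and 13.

z_0 = 0 + 0i, c = 0.9380 + 0.8750i
Iter 1: z = 0.9380 + 0.8750i, |z|^2 = 1.6455
Iter 2: z = 1.0522 + 2.5165i, |z|^2 = 7.4399
Escaped at iteration 2

Answer: 2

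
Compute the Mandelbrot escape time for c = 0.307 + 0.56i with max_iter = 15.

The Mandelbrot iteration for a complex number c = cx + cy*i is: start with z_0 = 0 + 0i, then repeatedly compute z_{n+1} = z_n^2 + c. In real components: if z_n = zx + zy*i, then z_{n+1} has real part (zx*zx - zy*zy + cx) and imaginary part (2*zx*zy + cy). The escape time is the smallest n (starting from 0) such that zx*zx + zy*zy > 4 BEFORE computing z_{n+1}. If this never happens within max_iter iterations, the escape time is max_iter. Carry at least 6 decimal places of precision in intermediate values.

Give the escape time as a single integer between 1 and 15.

z_0 = 0 + 0i, c = 0.3070 + 0.5600i
Iter 1: z = 0.3070 + 0.5600i, |z|^2 = 0.4078
Iter 2: z = 0.0876 + 0.9038i, |z|^2 = 0.8246
Iter 3: z = -0.5022 + 0.7184i, |z|^2 = 0.7684
Iter 4: z = 0.0431 + -0.1617i, |z|^2 = 0.0280
Iter 5: z = 0.2827 + 0.5461i, |z|^2 = 0.3781
Iter 6: z = 0.0887 + 0.8688i, |z|^2 = 0.7626
Iter 7: z = -0.4399 + 0.7142i, |z|^2 = 0.7036
Iter 8: z = -0.0096 + -0.0683i, |z|^2 = 0.0048
Iter 9: z = 0.3024 + 0.5613i, |z|^2 = 0.4065
Iter 10: z = 0.0834 + 0.8995i, |z|^2 = 0.8161
Iter 11: z = -0.4952 + 0.7100i, |z|^2 = 0.7493
Iter 12: z = 0.0480 + -0.1431i, |z|^2 = 0.0228
Iter 13: z = 0.2888 + 0.5462i, |z|^2 = 0.3818
Iter 14: z = 0.0920 + 0.8755i, |z|^2 = 0.7750

Answer: 15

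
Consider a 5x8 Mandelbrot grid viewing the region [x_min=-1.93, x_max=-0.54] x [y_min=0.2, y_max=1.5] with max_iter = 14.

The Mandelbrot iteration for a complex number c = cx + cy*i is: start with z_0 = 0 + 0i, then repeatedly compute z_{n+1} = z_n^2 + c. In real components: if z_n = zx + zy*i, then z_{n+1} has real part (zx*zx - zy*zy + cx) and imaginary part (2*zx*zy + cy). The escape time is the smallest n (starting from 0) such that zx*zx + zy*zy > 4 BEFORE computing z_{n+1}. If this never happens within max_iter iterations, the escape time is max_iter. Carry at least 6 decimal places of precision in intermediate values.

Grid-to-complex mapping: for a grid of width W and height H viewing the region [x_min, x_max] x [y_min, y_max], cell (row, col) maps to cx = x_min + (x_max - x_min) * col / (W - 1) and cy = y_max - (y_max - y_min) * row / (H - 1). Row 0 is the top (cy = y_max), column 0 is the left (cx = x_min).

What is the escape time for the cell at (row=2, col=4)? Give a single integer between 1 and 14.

z_0 = 0 + 0i, c = -0.5400 + 1.1286i
Iter 1: z = -0.5400 + 1.1286i, |z|^2 = 1.5653
Iter 2: z = -1.5221 + -0.0903i, |z|^2 = 2.3249
Iter 3: z = 1.7686 + 1.4034i, |z|^2 = 5.0974
Escaped at iteration 3

Answer: 3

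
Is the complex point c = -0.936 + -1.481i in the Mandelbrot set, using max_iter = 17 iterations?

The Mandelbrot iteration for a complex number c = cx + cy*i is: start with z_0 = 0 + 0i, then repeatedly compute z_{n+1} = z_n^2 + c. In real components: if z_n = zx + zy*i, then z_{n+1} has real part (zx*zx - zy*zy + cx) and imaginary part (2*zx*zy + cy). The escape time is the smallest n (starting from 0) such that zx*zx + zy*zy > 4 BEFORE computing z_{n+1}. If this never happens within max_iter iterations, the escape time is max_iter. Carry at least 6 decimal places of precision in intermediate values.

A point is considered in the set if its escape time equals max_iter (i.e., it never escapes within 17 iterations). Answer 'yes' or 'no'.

z_0 = 0 + 0i, c = -0.9360 + -1.4810i
Iter 1: z = -0.9360 + -1.4810i, |z|^2 = 3.0695
Iter 2: z = -2.2533 + 1.2914i, |z|^2 = 6.7450
Escaped at iteration 2

Answer: no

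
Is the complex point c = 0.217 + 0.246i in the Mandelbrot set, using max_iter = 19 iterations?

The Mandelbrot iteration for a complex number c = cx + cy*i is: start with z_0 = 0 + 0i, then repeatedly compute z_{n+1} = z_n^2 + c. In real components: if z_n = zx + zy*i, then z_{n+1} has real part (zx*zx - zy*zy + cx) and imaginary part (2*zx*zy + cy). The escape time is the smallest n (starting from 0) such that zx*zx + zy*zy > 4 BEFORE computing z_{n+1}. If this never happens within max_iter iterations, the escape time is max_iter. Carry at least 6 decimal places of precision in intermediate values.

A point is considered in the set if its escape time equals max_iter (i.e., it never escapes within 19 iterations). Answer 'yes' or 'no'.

z_0 = 0 + 0i, c = 0.2170 + 0.2460i
Iter 1: z = 0.2170 + 0.2460i, |z|^2 = 0.1076
Iter 2: z = 0.2036 + 0.3528i, |z|^2 = 0.1659
Iter 3: z = 0.1340 + 0.3896i, |z|^2 = 0.1698
Iter 4: z = 0.0831 + 0.3504i, |z|^2 = 0.1297
Iter 5: z = 0.1011 + 0.3043i, |z|^2 = 0.1028
Iter 6: z = 0.1346 + 0.3075i, |z|^2 = 0.1127
Iter 7: z = 0.1406 + 0.3288i, |z|^2 = 0.1279
Iter 8: z = 0.1286 + 0.3384i, |z|^2 = 0.1311
Iter 9: z = 0.1190 + 0.3331i, |z|^2 = 0.1251
Iter 10: z = 0.1202 + 0.3253i, |z|^2 = 0.1203
Iter 11: z = 0.1256 + 0.3242i, |z|^2 = 0.1209
Iter 12: z = 0.1277 + 0.3275i, |z|^2 = 0.1235
Iter 13: z = 0.1261 + 0.3296i, |z|^2 = 0.1245
Iter 14: z = 0.1242 + 0.3291i, |z|^2 = 0.1237
Iter 15: z = 0.1241 + 0.3278i, |z|^2 = 0.1228
Iter 16: z = 0.1250 + 0.3274i, |z|^2 = 0.1228
Iter 17: z = 0.1254 + 0.3278i, |z|^2 = 0.1232
Iter 18: z = 0.1253 + 0.3282i, |z|^2 = 0.1234
Did not escape in 19 iterations → in set

Answer: yes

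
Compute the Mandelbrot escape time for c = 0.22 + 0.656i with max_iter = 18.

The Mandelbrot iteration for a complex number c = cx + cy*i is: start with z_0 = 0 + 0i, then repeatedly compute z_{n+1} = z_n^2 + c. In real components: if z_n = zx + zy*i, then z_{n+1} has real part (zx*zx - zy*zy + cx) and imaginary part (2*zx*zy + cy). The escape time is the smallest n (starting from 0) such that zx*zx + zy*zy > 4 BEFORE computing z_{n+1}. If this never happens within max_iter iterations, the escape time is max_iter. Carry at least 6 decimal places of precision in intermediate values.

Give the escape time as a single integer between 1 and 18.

z_0 = 0 + 0i, c = 0.2200 + 0.6560i
Iter 1: z = 0.2200 + 0.6560i, |z|^2 = 0.4787
Iter 2: z = -0.1619 + 0.9446i, |z|^2 = 0.9186
Iter 3: z = -0.6461 + 0.3501i, |z|^2 = 0.5400
Iter 4: z = 0.5149 + 0.2036i, |z|^2 = 0.3066
Iter 5: z = 0.4437 + 0.8657i, |z|^2 = 0.9463
Iter 6: z = -0.3326 + 1.4242i, |z|^2 = 2.1390
Iter 7: z = -1.6978 + -0.2914i, |z|^2 = 2.9673
Iter 8: z = 3.0175 + 1.6456i, |z|^2 = 11.8130
Escaped at iteration 8

Answer: 8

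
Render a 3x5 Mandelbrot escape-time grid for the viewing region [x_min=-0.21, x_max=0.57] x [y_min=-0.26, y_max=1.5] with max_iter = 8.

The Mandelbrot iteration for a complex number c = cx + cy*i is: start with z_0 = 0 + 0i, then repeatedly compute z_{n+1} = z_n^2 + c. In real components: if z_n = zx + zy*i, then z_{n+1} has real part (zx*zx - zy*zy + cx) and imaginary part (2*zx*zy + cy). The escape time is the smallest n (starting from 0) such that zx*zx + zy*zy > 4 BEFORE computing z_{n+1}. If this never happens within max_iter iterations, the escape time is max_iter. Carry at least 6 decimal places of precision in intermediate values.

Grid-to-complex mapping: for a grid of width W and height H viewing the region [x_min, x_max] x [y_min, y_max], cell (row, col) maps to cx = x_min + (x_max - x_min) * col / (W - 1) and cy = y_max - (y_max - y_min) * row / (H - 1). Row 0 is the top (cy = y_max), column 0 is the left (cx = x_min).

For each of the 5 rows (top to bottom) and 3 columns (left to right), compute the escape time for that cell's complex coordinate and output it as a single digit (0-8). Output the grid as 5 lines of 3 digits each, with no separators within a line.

Answer: 222
742
883
884
884

Derivation:
(row=0, col=0): c = -0.2100 + 1.5000i → escape time 2
(row=0, col=1): c = 0.1800 + 1.5000i → escape time 2
(row=0, col=2): c = 0.5700 + 1.5000i → escape time 2
(row=1, col=0): c = -0.2100 + 1.0600i → escape time 7
(row=1, col=1): c = 0.1800 + 1.0600i → escape time 4
(row=1, col=2): c = 0.5700 + 1.0600i → escape time 2
(row=2, col=0): c = -0.2100 + 0.6200i → escape time 8
(row=2, col=1): c = 0.1800 + 0.6200i → escape time 8
(row=2, col=2): c = 0.5700 + 0.6200i → escape time 3
(row=3, col=0): c = -0.2100 + 0.1800i → escape time 8
(row=3, col=1): c = 0.1800 + 0.1800i → escape time 8
(row=3, col=2): c = 0.5700 + 0.1800i → escape time 4
(row=4, col=0): c = -0.2100 + -0.2600i → escape time 8
(row=4, col=1): c = 0.1800 + -0.2600i → escape time 8
(row=4, col=2): c = 0.5700 + -0.2600i → escape time 4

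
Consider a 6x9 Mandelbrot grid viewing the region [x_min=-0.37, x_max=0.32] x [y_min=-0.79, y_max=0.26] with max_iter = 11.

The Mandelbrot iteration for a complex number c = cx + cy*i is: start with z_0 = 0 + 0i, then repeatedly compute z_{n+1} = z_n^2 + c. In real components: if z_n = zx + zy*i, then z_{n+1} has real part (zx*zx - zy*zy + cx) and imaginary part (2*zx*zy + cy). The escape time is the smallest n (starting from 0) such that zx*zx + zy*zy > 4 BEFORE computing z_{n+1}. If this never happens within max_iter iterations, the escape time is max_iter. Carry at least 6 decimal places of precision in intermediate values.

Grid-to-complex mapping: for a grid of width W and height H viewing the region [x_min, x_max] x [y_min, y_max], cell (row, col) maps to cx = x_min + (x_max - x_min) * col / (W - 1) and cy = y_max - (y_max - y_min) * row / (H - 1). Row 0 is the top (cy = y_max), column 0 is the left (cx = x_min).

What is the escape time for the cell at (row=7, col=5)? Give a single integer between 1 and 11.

Answer: 8

Derivation:
z_0 = 0 + 0i, c = 0.3200 + -0.6588i
Iter 1: z = 0.3200 + -0.6588i, |z|^2 = 0.5364
Iter 2: z = -0.0116 + -1.0804i, |z|^2 = 1.1673
Iter 3: z = -0.8470 + -0.6338i, |z|^2 = 1.1191
Iter 4: z = 0.6358 + 0.4149i, |z|^2 = 0.5763
Iter 5: z = 0.5520 + -0.1312i, |z|^2 = 0.3219
Iter 6: z = 0.6075 + -0.8036i, |z|^2 = 1.0148
Iter 7: z = 0.0434 + -1.6351i, |z|^2 = 2.6756
Iter 8: z = -2.3518 + -0.8006i, |z|^2 = 6.1718
Escaped at iteration 8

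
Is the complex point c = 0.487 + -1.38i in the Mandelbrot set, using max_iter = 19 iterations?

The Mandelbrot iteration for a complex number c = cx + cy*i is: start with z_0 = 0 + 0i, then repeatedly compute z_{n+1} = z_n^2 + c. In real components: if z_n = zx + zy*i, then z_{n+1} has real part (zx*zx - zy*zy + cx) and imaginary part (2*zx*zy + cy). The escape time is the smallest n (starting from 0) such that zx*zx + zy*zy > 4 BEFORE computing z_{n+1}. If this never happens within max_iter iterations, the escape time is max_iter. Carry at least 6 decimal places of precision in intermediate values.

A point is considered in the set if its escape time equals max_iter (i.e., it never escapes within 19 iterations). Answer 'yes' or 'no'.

Answer: no

Derivation:
z_0 = 0 + 0i, c = 0.4870 + -1.3800i
Iter 1: z = 0.4870 + -1.3800i, |z|^2 = 2.1416
Iter 2: z = -1.1802 + -2.7241i, |z|^2 = 8.8138
Escaped at iteration 2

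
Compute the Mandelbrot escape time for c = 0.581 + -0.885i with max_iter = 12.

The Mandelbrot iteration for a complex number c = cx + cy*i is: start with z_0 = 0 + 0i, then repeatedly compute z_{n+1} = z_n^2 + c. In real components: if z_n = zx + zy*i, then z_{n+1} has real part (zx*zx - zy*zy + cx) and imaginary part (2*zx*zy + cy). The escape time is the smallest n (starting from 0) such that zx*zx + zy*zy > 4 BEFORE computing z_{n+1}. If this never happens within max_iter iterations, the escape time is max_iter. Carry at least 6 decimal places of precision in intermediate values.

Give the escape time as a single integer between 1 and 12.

z_0 = 0 + 0i, c = 0.5810 + -0.8850i
Iter 1: z = 0.5810 + -0.8850i, |z|^2 = 1.1208
Iter 2: z = 0.1353 + -1.9134i, |z|^2 = 3.6793
Iter 3: z = -3.0617 + -1.4029i, |z|^2 = 11.3419
Escaped at iteration 3

Answer: 3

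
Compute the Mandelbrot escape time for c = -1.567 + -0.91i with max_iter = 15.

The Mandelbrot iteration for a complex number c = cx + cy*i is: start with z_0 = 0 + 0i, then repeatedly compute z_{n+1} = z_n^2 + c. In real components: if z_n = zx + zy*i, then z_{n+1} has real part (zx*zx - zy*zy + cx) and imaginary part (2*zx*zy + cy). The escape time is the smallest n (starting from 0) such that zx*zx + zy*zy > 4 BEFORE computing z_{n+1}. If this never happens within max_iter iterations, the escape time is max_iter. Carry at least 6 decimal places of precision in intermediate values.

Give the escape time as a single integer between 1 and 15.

z_0 = 0 + 0i, c = -1.5670 + -0.9100i
Iter 1: z = -1.5670 + -0.9100i, |z|^2 = 3.2836
Iter 2: z = 0.0604 + 1.9419i, |z|^2 = 3.7748
Iter 3: z = -5.3345 + -0.6755i, |z|^2 = 28.9130
Escaped at iteration 3

Answer: 3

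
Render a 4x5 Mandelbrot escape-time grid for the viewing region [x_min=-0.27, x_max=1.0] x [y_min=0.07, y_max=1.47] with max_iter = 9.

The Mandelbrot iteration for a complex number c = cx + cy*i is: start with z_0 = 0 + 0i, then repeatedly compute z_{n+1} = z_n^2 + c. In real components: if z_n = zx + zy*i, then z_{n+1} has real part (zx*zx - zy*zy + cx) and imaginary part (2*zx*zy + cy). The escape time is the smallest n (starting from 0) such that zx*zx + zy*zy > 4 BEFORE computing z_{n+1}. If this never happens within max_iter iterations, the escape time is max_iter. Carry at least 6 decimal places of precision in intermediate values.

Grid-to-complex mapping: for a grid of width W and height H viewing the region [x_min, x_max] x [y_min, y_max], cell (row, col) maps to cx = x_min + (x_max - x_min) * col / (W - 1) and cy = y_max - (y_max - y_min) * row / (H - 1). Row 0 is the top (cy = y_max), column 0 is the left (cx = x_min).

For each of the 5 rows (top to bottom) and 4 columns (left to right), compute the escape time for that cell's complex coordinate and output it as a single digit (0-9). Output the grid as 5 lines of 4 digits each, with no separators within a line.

Answer: 2222
4322
9632
9942
9942

Derivation:
(row=0, col=0): c = -0.2700 + 1.4700i → escape time 2
(row=0, col=1): c = 0.1533 + 1.4700i → escape time 2
(row=0, col=2): c = 0.5767 + 1.4700i → escape time 2
(row=0, col=3): c = 1.0000 + 1.4700i → escape time 2
(row=1, col=0): c = -0.2700 + 1.1200i → escape time 4
(row=1, col=1): c = 0.1533 + 1.1200i → escape time 3
(row=1, col=2): c = 0.5767 + 1.1200i → escape time 2
(row=1, col=3): c = 1.0000 + 1.1200i → escape time 2
(row=2, col=0): c = -0.2700 + 0.7700i → escape time 9
(row=2, col=1): c = 0.1533 + 0.7700i → escape time 6
(row=2, col=2): c = 0.5767 + 0.7700i → escape time 3
(row=2, col=3): c = 1.0000 + 0.7700i → escape time 2
(row=3, col=0): c = -0.2700 + 0.4200i → escape time 9
(row=3, col=1): c = 0.1533 + 0.4200i → escape time 9
(row=3, col=2): c = 0.5767 + 0.4200i → escape time 4
(row=3, col=3): c = 1.0000 + 0.4200i → escape time 2
(row=4, col=0): c = -0.2700 + 0.0700i → escape time 9
(row=4, col=1): c = 0.1533 + 0.0700i → escape time 9
(row=4, col=2): c = 0.5767 + 0.0700i → escape time 4
(row=4, col=3): c = 1.0000 + 0.0700i → escape time 2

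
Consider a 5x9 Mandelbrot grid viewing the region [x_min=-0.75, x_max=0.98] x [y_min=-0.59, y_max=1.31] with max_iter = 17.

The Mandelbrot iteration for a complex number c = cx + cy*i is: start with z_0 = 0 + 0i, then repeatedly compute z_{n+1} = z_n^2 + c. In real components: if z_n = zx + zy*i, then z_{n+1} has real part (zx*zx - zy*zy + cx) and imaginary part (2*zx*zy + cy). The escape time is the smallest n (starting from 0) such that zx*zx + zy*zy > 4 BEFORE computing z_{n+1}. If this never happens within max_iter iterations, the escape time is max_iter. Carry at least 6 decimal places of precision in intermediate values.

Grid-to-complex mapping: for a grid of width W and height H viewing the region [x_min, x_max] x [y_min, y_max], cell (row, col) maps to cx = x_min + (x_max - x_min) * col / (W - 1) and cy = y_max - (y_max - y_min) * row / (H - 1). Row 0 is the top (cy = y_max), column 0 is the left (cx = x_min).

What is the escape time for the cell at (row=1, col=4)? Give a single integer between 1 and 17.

z_0 = 0 + 0i, c = 0.9800 + 1.0725i
Iter 1: z = 0.9800 + 1.0725i, |z|^2 = 2.1107
Iter 2: z = 0.7901 + 3.1746i, |z|^2 = 10.7024
Escaped at iteration 2

Answer: 2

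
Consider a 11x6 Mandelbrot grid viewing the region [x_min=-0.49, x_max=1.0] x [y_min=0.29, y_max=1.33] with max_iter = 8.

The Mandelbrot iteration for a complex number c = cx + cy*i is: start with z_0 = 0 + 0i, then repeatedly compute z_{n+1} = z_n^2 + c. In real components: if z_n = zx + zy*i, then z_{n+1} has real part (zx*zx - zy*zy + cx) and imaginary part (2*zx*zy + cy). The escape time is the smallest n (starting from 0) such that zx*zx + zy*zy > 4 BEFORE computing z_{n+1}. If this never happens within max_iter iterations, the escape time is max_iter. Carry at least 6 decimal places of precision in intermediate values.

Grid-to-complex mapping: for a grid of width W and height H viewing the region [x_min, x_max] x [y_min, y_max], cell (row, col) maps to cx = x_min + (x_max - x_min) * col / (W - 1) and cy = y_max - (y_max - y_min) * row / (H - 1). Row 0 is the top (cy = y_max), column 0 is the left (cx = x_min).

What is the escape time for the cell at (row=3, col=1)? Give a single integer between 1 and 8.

z_0 = 0 + 0i, c = -0.3410 + 0.7060i
Iter 1: z = -0.3410 + 0.7060i, |z|^2 = 0.6147
Iter 2: z = -0.7232 + 0.2245i, |z|^2 = 0.5734
Iter 3: z = 0.1315 + 0.3813i, |z|^2 = 0.1627
Iter 4: z = -0.4691 + 0.8063i, |z|^2 = 0.8702
Iter 5: z = -0.7711 + -0.0505i, |z|^2 = 0.5972
Iter 6: z = 0.2511 + 0.7838i, |z|^2 = 0.6774
Iter 7: z = -0.8923 + 1.0996i, |z|^2 = 2.0053

Answer: 8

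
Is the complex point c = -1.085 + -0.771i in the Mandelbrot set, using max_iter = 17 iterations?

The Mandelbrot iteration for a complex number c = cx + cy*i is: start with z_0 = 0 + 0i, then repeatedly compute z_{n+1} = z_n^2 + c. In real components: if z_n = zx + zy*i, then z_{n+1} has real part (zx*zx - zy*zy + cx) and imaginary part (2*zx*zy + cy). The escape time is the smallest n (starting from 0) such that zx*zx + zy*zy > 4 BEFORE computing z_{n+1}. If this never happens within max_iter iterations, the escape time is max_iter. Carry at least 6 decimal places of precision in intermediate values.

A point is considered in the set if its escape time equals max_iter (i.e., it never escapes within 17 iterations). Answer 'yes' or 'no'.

z_0 = 0 + 0i, c = -1.0850 + -0.7710i
Iter 1: z = -1.0850 + -0.7710i, |z|^2 = 1.7717
Iter 2: z = -0.5022 + 0.9021i, |z|^2 = 1.0660
Iter 3: z = -1.6465 + -1.6771i, |z|^2 = 5.5236
Escaped at iteration 3

Answer: no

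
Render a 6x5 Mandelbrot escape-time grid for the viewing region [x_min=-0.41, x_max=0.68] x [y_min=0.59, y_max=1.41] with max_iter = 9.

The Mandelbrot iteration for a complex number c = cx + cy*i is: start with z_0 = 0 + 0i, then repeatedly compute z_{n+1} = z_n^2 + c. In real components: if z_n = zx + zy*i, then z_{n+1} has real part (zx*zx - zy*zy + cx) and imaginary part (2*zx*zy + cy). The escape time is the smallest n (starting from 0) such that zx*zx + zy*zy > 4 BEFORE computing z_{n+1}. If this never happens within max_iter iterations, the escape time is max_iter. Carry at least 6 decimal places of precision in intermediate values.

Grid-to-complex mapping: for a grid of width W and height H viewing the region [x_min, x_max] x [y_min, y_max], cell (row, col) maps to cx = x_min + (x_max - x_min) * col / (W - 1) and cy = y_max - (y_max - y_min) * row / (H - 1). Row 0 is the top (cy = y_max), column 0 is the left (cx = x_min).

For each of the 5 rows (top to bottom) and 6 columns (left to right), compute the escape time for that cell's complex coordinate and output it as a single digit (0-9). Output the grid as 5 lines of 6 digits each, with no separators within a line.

Answer: 222222
333222
486432
699533
999953

Derivation:
(row=0, col=0): c = -0.4100 + 1.4100i → escape time 2
(row=0, col=1): c = -0.1920 + 1.4100i → escape time 2
(row=0, col=2): c = 0.0260 + 1.4100i → escape time 2
(row=0, col=3): c = 0.2440 + 1.4100i → escape time 2
(row=0, col=4): c = 0.4620 + 1.4100i → escape time 2
(row=0, col=5): c = 0.6800 + 1.4100i → escape time 2
(row=1, col=0): c = -0.4100 + 1.2050i → escape time 3
(row=1, col=1): c = -0.1920 + 1.2050i → escape time 3
(row=1, col=2): c = 0.0260 + 1.2050i → escape time 3
(row=1, col=3): c = 0.2440 + 1.2050i → escape time 2
(row=1, col=4): c = 0.4620 + 1.2050i → escape time 2
(row=1, col=5): c = 0.6800 + 1.2050i → escape time 2
(row=2, col=0): c = -0.4100 + 1.0000i → escape time 4
(row=2, col=1): c = -0.1920 + 1.0000i → escape time 8
(row=2, col=2): c = 0.0260 + 1.0000i → escape time 6
(row=2, col=3): c = 0.2440 + 1.0000i → escape time 4
(row=2, col=4): c = 0.4620 + 1.0000i → escape time 3
(row=2, col=5): c = 0.6800 + 1.0000i → escape time 2
(row=3, col=0): c = -0.4100 + 0.7950i → escape time 6
(row=3, col=1): c = -0.1920 + 0.7950i → escape time 9
(row=3, col=2): c = 0.0260 + 0.7950i → escape time 9
(row=3, col=3): c = 0.2440 + 0.7950i → escape time 5
(row=3, col=4): c = 0.4620 + 0.7950i → escape time 3
(row=3, col=5): c = 0.6800 + 0.7950i → escape time 3
(row=4, col=0): c = -0.4100 + 0.5900i → escape time 9
(row=4, col=1): c = -0.1920 + 0.5900i → escape time 9
(row=4, col=2): c = 0.0260 + 0.5900i → escape time 9
(row=4, col=3): c = 0.2440 + 0.5900i → escape time 9
(row=4, col=4): c = 0.4620 + 0.5900i → escape time 5
(row=4, col=5): c = 0.6800 + 0.5900i → escape time 3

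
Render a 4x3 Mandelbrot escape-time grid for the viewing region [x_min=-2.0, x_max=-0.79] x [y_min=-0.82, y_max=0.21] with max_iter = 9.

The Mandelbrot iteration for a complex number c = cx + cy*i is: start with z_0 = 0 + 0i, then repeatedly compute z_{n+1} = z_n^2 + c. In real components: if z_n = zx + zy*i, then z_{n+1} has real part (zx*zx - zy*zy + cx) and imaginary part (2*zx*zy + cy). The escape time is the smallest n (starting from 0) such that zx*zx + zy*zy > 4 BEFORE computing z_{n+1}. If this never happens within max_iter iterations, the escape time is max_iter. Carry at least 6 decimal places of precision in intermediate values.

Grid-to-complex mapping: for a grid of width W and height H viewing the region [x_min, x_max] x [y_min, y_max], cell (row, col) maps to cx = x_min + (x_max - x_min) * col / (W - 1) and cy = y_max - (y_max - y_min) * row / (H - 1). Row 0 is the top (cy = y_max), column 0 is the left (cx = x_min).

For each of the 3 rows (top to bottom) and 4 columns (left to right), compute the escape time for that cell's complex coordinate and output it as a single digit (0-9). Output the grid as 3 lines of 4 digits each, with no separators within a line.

(row=0, col=0): c = -2.0000 + 0.2100i → escape time 1
(row=0, col=1): c = -1.5967 + 0.2100i → escape time 5
(row=0, col=2): c = -1.1933 + 0.2100i → escape time 9
(row=0, col=3): c = -0.7900 + 0.2100i → escape time 9
(row=1, col=0): c = -2.0000 + -0.3050i → escape time 1
(row=1, col=1): c = -1.5967 + -0.3050i → escape time 4
(row=1, col=2): c = -1.1933 + -0.3050i → escape time 9
(row=1, col=3): c = -0.7900 + -0.3050i → escape time 9
(row=2, col=0): c = -2.0000 + -0.8200i → escape time 1
(row=2, col=1): c = -1.5967 + -0.8200i → escape time 3
(row=2, col=2): c = -1.1933 + -0.8200i → escape time 3
(row=2, col=3): c = -0.7900 + -0.8200i → escape time 4

Answer: 1599
1499
1334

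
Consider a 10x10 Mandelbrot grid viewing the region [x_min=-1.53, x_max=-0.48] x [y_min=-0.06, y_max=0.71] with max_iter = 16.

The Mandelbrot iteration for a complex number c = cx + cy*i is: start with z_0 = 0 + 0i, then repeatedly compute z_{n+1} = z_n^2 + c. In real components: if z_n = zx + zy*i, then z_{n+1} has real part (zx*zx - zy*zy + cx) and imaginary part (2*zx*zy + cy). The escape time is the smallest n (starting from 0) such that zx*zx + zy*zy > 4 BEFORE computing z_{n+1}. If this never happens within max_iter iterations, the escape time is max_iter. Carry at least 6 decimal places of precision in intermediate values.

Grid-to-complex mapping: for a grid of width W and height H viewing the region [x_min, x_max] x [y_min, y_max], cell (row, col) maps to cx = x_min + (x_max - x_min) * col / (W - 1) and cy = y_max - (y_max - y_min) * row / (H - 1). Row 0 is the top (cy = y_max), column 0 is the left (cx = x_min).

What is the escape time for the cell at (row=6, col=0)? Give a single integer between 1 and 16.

Answer: 5

Derivation:
z_0 = 0 + 0i, c = -1.5300 + 0.1967i
Iter 1: z = -1.5300 + 0.1967i, |z|^2 = 2.3796
Iter 2: z = 0.7722 + -0.4051i, |z|^2 = 0.7605
Iter 3: z = -1.0978 + -0.4290i, |z|^2 = 1.3893
Iter 4: z = -0.5089 + 1.1387i, |z|^2 = 1.5555
Iter 5: z = -2.5676 + -0.9623i, |z|^2 = 7.5185
Escaped at iteration 5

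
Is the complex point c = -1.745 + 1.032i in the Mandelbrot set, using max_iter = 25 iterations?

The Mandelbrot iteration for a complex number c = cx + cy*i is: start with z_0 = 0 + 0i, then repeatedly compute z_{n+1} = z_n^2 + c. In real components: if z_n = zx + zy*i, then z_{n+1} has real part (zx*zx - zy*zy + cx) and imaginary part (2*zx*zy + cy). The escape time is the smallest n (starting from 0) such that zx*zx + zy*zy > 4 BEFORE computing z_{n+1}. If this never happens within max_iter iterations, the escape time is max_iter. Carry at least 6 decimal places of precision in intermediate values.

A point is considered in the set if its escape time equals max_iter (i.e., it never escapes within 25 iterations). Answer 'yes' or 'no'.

Answer: no

Derivation:
z_0 = 0 + 0i, c = -1.7450 + 1.0320i
Iter 1: z = -1.7450 + 1.0320i, |z|^2 = 4.1100
Escaped at iteration 1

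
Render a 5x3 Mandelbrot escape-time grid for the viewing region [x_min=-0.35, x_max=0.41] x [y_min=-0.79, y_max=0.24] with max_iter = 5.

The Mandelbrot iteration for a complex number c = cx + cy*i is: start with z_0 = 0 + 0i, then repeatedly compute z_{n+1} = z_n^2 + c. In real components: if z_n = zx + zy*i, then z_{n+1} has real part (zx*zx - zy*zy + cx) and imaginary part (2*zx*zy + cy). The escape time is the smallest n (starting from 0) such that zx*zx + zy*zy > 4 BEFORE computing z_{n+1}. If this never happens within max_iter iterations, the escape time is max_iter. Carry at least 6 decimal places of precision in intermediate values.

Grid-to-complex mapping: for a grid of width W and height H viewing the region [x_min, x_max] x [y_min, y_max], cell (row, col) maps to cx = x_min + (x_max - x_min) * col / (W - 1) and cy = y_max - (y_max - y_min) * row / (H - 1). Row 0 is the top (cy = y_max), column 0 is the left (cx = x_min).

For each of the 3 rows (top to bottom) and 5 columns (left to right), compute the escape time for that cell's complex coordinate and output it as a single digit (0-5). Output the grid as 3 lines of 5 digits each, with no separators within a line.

(row=0, col=0): c = -0.3500 + 0.2400i → escape time 5
(row=0, col=1): c = -0.1600 + 0.2400i → escape time 5
(row=0, col=2): c = 0.0300 + 0.2400i → escape time 5
(row=0, col=3): c = 0.2200 + 0.2400i → escape time 5
(row=0, col=4): c = 0.4100 + 0.2400i → escape time 5
(row=1, col=0): c = -0.3500 + -0.2750i → escape time 5
(row=1, col=1): c = -0.1600 + -0.2750i → escape time 5
(row=1, col=2): c = 0.0300 + -0.2750i → escape time 5
(row=1, col=3): c = 0.2200 + -0.2750i → escape time 5
(row=1, col=4): c = 0.4100 + -0.2750i → escape time 5
(row=2, col=0): c = -0.3500 + -0.7900i → escape time 5
(row=2, col=1): c = -0.1600 + -0.7900i → escape time 5
(row=2, col=2): c = 0.0300 + -0.7900i → escape time 5
(row=2, col=3): c = 0.2200 + -0.7900i → escape time 5
(row=2, col=4): c = 0.4100 + -0.7900i → escape time 4

Answer: 55555
55555
55554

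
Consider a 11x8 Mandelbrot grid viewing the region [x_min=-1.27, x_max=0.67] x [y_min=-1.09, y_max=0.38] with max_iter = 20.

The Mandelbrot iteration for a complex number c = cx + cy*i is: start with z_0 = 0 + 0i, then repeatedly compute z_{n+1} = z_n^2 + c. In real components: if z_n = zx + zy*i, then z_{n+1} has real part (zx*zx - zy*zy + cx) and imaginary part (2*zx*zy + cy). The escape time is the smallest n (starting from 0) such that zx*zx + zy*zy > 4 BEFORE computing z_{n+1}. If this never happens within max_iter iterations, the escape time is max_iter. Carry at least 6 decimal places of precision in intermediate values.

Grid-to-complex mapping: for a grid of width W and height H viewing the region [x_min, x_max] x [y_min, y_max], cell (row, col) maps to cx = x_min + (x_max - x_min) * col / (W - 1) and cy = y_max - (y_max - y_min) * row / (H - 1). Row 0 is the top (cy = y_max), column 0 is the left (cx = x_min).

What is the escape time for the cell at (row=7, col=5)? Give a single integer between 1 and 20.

Answer: 5

Derivation:
z_0 = 0 + 0i, c = -0.3000 + -1.0900i
Iter 1: z = -0.3000 + -1.0900i, |z|^2 = 1.2781
Iter 2: z = -1.3981 + -0.4360i, |z|^2 = 2.1448
Iter 3: z = 1.4646 + 0.1291i, |z|^2 = 2.1617
Iter 4: z = 1.8283 + -0.7117i, |z|^2 = 3.8494
Iter 5: z = 2.5363 + -3.6925i, |z|^2 = 20.0674
Escaped at iteration 5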